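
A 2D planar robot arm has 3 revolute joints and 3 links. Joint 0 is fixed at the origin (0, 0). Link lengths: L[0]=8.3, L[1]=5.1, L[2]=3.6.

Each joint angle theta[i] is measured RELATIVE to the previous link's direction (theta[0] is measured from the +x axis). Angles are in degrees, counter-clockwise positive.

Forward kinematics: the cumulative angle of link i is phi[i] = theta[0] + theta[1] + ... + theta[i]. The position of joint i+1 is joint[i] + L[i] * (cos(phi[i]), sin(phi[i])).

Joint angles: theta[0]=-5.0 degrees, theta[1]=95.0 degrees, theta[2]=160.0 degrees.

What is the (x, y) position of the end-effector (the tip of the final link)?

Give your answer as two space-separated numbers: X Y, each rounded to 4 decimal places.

Answer: 7.0371 0.9937

Derivation:
joint[0] = (0.0000, 0.0000)  (base)
link 0: phi[0] = -5 = -5 deg
  cos(-5 deg) = 0.9962, sin(-5 deg) = -0.0872
  joint[1] = (0.0000, 0.0000) + 8.3 * (0.9962, -0.0872) = (0.0000 + 8.2684, 0.0000 + -0.7234) = (8.2684, -0.7234)
link 1: phi[1] = -5 + 95 = 90 deg
  cos(90 deg) = 0.0000, sin(90 deg) = 1.0000
  joint[2] = (8.2684, -0.7234) + 5.1 * (0.0000, 1.0000) = (8.2684 + 0.0000, -0.7234 + 5.1000) = (8.2684, 4.3766)
link 2: phi[2] = -5 + 95 + 160 = 250 deg
  cos(250 deg) = -0.3420, sin(250 deg) = -0.9397
  joint[3] = (8.2684, 4.3766) + 3.6 * (-0.3420, -0.9397) = (8.2684 + -1.2313, 4.3766 + -3.3829) = (7.0371, 0.9937)
End effector: (7.0371, 0.9937)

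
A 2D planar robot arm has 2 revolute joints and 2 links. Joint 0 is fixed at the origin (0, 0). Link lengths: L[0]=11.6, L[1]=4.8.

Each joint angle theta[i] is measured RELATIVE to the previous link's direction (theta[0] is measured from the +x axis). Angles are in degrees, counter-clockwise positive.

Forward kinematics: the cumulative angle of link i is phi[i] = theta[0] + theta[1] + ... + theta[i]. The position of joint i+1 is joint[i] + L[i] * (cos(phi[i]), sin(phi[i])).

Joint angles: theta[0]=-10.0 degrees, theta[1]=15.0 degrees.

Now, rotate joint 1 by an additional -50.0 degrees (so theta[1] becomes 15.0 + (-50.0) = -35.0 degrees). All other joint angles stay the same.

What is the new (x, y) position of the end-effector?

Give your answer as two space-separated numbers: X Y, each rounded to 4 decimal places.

joint[0] = (0.0000, 0.0000)  (base)
link 0: phi[0] = -10 = -10 deg
  cos(-10 deg) = 0.9848, sin(-10 deg) = -0.1736
  joint[1] = (0.0000, 0.0000) + 11.6 * (0.9848, -0.1736) = (0.0000 + 11.4238, 0.0000 + -2.0143) = (11.4238, -2.0143)
link 1: phi[1] = -10 + -35 = -45 deg
  cos(-45 deg) = 0.7071, sin(-45 deg) = -0.7071
  joint[2] = (11.4238, -2.0143) + 4.8 * (0.7071, -0.7071) = (11.4238 + 3.3941, -2.0143 + -3.3941) = (14.8179, -5.4084)
End effector: (14.8179, -5.4084)

Answer: 14.8179 -5.4084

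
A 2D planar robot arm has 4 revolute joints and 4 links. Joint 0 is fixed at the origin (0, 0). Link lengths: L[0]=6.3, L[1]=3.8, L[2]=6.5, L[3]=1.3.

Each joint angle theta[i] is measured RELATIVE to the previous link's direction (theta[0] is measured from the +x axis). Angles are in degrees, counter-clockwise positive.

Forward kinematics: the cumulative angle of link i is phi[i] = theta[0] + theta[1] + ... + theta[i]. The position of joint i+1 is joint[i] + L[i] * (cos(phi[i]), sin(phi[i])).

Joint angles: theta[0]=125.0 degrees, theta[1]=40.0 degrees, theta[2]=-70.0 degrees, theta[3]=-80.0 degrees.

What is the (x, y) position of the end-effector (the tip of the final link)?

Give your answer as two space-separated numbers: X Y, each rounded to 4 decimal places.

joint[0] = (0.0000, 0.0000)  (base)
link 0: phi[0] = 125 = 125 deg
  cos(125 deg) = -0.5736, sin(125 deg) = 0.8192
  joint[1] = (0.0000, 0.0000) + 6.3 * (-0.5736, 0.8192) = (0.0000 + -3.6135, 0.0000 + 5.1607) = (-3.6135, 5.1607)
link 1: phi[1] = 125 + 40 = 165 deg
  cos(165 deg) = -0.9659, sin(165 deg) = 0.2588
  joint[2] = (-3.6135, 5.1607) + 3.8 * (-0.9659, 0.2588) = (-3.6135 + -3.6705, 5.1607 + 0.9835) = (-7.2840, 6.1442)
link 2: phi[2] = 125 + 40 + -70 = 95 deg
  cos(95 deg) = -0.0872, sin(95 deg) = 0.9962
  joint[3] = (-7.2840, 6.1442) + 6.5 * (-0.0872, 0.9962) = (-7.2840 + -0.5665, 6.1442 + 6.4753) = (-7.8506, 12.6194)
link 3: phi[3] = 125 + 40 + -70 + -80 = 15 deg
  cos(15 deg) = 0.9659, sin(15 deg) = 0.2588
  joint[4] = (-7.8506, 12.6194) + 1.3 * (0.9659, 0.2588) = (-7.8506 + 1.2557, 12.6194 + 0.3365) = (-6.5949, 12.9559)
End effector: (-6.5949, 12.9559)

Answer: -6.5949 12.9559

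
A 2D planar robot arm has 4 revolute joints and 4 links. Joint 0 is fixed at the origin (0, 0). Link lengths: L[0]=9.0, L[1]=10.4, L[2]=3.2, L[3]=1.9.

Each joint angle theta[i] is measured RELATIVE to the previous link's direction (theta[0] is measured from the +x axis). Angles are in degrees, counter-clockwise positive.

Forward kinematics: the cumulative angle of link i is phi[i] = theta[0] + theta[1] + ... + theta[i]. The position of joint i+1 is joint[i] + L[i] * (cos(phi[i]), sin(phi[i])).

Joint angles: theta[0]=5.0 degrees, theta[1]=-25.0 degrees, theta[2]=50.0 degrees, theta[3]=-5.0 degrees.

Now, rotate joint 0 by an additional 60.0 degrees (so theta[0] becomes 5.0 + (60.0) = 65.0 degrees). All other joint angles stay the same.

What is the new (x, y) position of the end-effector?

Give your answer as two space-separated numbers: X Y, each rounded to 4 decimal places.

joint[0] = (0.0000, 0.0000)  (base)
link 0: phi[0] = 65 = 65 deg
  cos(65 deg) = 0.4226, sin(65 deg) = 0.9063
  joint[1] = (0.0000, 0.0000) + 9 * (0.4226, 0.9063) = (0.0000 + 3.8036, 0.0000 + 8.1568) = (3.8036, 8.1568)
link 1: phi[1] = 65 + -25 = 40 deg
  cos(40 deg) = 0.7660, sin(40 deg) = 0.6428
  joint[2] = (3.8036, 8.1568) + 10.4 * (0.7660, 0.6428) = (3.8036 + 7.9669, 8.1568 + 6.6850) = (11.7704, 14.8418)
link 2: phi[2] = 65 + -25 + 50 = 90 deg
  cos(90 deg) = 0.0000, sin(90 deg) = 1.0000
  joint[3] = (11.7704, 14.8418) + 3.2 * (0.0000, 1.0000) = (11.7704 + 0.0000, 14.8418 + 3.2000) = (11.7704, 18.0418)
link 3: phi[3] = 65 + -25 + 50 + -5 = 85 deg
  cos(85 deg) = 0.0872, sin(85 deg) = 0.9962
  joint[4] = (11.7704, 18.0418) + 1.9 * (0.0872, 0.9962) = (11.7704 + 0.1656, 18.0418 + 1.8928) = (11.9360, 19.9345)
End effector: (11.9360, 19.9345)

Answer: 11.9360 19.9345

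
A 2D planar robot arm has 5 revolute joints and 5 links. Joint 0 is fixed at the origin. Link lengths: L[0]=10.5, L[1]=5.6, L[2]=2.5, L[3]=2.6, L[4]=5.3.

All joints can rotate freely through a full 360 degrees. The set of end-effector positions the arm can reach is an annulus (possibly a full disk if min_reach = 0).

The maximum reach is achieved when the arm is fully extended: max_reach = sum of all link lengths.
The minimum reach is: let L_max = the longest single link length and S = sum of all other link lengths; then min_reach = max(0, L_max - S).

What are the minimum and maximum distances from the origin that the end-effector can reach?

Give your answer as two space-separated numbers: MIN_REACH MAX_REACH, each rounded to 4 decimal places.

Link lengths: [10.5, 5.6, 2.5, 2.6, 5.3]
max_reach = 10.5 + 5.6 + 2.5 + 2.6 + 5.3 = 26.5
L_max = max([10.5, 5.6, 2.5, 2.6, 5.3]) = 10.5
S (sum of others) = 26.5 - 10.5 = 16
min_reach = max(0, 10.5 - 16) = max(0, -5.5) = 0

Answer: 0.0000 26.5000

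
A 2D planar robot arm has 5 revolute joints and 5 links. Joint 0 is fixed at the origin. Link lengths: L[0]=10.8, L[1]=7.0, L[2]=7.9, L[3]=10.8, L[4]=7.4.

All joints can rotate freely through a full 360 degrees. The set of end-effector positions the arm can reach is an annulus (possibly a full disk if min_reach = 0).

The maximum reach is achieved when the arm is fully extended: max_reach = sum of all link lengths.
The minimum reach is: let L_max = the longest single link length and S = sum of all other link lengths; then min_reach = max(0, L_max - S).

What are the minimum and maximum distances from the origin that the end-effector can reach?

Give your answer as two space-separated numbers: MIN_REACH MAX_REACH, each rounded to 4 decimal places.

Link lengths: [10.8, 7.0, 7.9, 10.8, 7.4]
max_reach = 10.8 + 7 + 7.9 + 10.8 + 7.4 = 43.9
L_max = max([10.8, 7.0, 7.9, 10.8, 7.4]) = 10.8
S (sum of others) = 43.9 - 10.8 = 33.1
min_reach = max(0, 10.8 - 33.1) = max(0, -22.3) = 0

Answer: 0.0000 43.9000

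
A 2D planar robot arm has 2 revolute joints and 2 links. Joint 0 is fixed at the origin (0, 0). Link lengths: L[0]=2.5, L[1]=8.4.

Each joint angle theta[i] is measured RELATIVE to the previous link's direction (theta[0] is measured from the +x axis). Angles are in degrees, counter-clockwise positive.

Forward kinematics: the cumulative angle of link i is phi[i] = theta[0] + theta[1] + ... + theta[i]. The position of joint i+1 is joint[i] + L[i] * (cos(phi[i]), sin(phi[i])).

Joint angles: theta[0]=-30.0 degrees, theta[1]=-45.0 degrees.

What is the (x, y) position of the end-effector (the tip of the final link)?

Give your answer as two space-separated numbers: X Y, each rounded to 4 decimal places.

Answer: 4.3391 -9.3638

Derivation:
joint[0] = (0.0000, 0.0000)  (base)
link 0: phi[0] = -30 = -30 deg
  cos(-30 deg) = 0.8660, sin(-30 deg) = -0.5000
  joint[1] = (0.0000, 0.0000) + 2.5 * (0.8660, -0.5000) = (0.0000 + 2.1651, 0.0000 + -1.2500) = (2.1651, -1.2500)
link 1: phi[1] = -30 + -45 = -75 deg
  cos(-75 deg) = 0.2588, sin(-75 deg) = -0.9659
  joint[2] = (2.1651, -1.2500) + 8.4 * (0.2588, -0.9659) = (2.1651 + 2.1741, -1.2500 + -8.1138) = (4.3391, -9.3638)
End effector: (4.3391, -9.3638)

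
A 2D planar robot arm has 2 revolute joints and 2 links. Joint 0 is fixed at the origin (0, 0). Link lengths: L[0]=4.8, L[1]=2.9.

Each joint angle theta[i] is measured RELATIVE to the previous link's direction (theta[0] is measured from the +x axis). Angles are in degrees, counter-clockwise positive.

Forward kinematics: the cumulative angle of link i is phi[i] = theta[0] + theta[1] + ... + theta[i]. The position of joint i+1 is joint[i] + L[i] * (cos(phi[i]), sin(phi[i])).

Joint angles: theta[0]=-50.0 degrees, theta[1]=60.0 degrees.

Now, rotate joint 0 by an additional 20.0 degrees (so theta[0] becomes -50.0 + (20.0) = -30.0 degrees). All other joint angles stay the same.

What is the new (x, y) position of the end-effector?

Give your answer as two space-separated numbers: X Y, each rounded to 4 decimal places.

joint[0] = (0.0000, 0.0000)  (base)
link 0: phi[0] = -30 = -30 deg
  cos(-30 deg) = 0.8660, sin(-30 deg) = -0.5000
  joint[1] = (0.0000, 0.0000) + 4.8 * (0.8660, -0.5000) = (0.0000 + 4.1569, 0.0000 + -2.4000) = (4.1569, -2.4000)
link 1: phi[1] = -30 + 60 = 30 deg
  cos(30 deg) = 0.8660, sin(30 deg) = 0.5000
  joint[2] = (4.1569, -2.4000) + 2.9 * (0.8660, 0.5000) = (4.1569 + 2.5115, -2.4000 + 1.4500) = (6.6684, -0.9500)
End effector: (6.6684, -0.9500)

Answer: 6.6684 -0.9500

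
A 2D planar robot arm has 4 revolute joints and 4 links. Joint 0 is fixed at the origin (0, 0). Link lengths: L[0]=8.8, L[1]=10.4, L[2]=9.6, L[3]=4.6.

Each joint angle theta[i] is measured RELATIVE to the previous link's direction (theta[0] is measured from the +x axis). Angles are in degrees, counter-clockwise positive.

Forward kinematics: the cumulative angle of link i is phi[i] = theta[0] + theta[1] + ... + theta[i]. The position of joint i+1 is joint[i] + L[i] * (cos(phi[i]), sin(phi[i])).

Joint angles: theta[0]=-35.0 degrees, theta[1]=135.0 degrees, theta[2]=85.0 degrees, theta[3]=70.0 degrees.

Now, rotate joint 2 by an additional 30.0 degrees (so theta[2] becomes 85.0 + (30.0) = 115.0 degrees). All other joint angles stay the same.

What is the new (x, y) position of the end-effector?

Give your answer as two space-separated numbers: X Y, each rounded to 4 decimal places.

Answer: -1.2707 -4.7551

Derivation:
joint[0] = (0.0000, 0.0000)  (base)
link 0: phi[0] = -35 = -35 deg
  cos(-35 deg) = 0.8192, sin(-35 deg) = -0.5736
  joint[1] = (0.0000, 0.0000) + 8.8 * (0.8192, -0.5736) = (0.0000 + 7.2085, 0.0000 + -5.0475) = (7.2085, -5.0475)
link 1: phi[1] = -35 + 135 = 100 deg
  cos(100 deg) = -0.1736, sin(100 deg) = 0.9848
  joint[2] = (7.2085, -5.0475) + 10.4 * (-0.1736, 0.9848) = (7.2085 + -1.8059, -5.0475 + 10.2420) = (5.4026, 5.1945)
link 2: phi[2] = -35 + 135 + 115 = 215 deg
  cos(215 deg) = -0.8192, sin(215 deg) = -0.5736
  joint[3] = (5.4026, 5.1945) + 9.6 * (-0.8192, -0.5736) = (5.4026 + -7.8639, 5.1945 + -5.5063) = (-2.4613, -0.3118)
link 3: phi[3] = -35 + 135 + 115 + 70 = 285 deg
  cos(285 deg) = 0.2588, sin(285 deg) = -0.9659
  joint[4] = (-2.4613, -0.3118) + 4.6 * (0.2588, -0.9659) = (-2.4613 + 1.1906, -0.3118 + -4.4433) = (-1.2707, -4.7551)
End effector: (-1.2707, -4.7551)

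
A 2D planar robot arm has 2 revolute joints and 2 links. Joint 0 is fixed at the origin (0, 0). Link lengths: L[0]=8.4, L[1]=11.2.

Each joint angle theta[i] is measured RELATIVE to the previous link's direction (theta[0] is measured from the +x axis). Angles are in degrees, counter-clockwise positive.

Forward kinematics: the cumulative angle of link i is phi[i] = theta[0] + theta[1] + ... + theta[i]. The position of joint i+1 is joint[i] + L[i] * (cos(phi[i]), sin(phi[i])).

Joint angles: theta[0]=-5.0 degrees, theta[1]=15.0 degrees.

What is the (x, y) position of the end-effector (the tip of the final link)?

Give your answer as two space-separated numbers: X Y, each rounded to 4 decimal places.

joint[0] = (0.0000, 0.0000)  (base)
link 0: phi[0] = -5 = -5 deg
  cos(-5 deg) = 0.9962, sin(-5 deg) = -0.0872
  joint[1] = (0.0000, 0.0000) + 8.4 * (0.9962, -0.0872) = (0.0000 + 8.3680, 0.0000 + -0.7321) = (8.3680, -0.7321)
link 1: phi[1] = -5 + 15 = 10 deg
  cos(10 deg) = 0.9848, sin(10 deg) = 0.1736
  joint[2] = (8.3680, -0.7321) + 11.2 * (0.9848, 0.1736) = (8.3680 + 11.0298, -0.7321 + 1.9449) = (19.3979, 1.2128)
End effector: (19.3979, 1.2128)

Answer: 19.3979 1.2128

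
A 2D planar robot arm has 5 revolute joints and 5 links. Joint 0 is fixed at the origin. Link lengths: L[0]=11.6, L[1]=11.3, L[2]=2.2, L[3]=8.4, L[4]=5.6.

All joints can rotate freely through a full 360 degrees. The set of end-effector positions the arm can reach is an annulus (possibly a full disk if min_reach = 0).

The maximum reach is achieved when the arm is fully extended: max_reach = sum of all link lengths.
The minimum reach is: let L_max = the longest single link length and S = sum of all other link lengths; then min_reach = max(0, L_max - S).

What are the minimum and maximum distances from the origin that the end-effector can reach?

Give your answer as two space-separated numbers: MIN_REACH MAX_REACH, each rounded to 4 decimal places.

Link lengths: [11.6, 11.3, 2.2, 8.4, 5.6]
max_reach = 11.6 + 11.3 + 2.2 + 8.4 + 5.6 = 39.1
L_max = max([11.6, 11.3, 2.2, 8.4, 5.6]) = 11.6
S (sum of others) = 39.1 - 11.6 = 27.5
min_reach = max(0, 11.6 - 27.5) = max(0, -15.9) = 0

Answer: 0.0000 39.1000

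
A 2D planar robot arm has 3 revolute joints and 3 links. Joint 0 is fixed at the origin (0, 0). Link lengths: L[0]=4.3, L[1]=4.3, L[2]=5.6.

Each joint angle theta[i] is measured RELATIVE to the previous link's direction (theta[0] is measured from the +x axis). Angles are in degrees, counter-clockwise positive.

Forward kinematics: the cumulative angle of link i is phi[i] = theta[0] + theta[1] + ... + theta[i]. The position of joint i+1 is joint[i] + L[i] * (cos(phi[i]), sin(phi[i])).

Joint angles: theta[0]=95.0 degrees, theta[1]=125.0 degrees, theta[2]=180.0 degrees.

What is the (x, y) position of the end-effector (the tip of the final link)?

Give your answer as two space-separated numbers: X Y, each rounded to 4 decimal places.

Answer: 0.6211 5.1193

Derivation:
joint[0] = (0.0000, 0.0000)  (base)
link 0: phi[0] = 95 = 95 deg
  cos(95 deg) = -0.0872, sin(95 deg) = 0.9962
  joint[1] = (0.0000, 0.0000) + 4.3 * (-0.0872, 0.9962) = (0.0000 + -0.3748, 0.0000 + 4.2836) = (-0.3748, 4.2836)
link 1: phi[1] = 95 + 125 = 220 deg
  cos(220 deg) = -0.7660, sin(220 deg) = -0.6428
  joint[2] = (-0.3748, 4.2836) + 4.3 * (-0.7660, -0.6428) = (-0.3748 + -3.2940, 4.2836 + -2.7640) = (-3.6688, 1.5197)
link 2: phi[2] = 95 + 125 + 180 = 400 deg
  cos(400 deg) = 0.7660, sin(400 deg) = 0.6428
  joint[3] = (-3.6688, 1.5197) + 5.6 * (0.7660, 0.6428) = (-3.6688 + 4.2898, 1.5197 + 3.5996) = (0.6211, 5.1193)
End effector: (0.6211, 5.1193)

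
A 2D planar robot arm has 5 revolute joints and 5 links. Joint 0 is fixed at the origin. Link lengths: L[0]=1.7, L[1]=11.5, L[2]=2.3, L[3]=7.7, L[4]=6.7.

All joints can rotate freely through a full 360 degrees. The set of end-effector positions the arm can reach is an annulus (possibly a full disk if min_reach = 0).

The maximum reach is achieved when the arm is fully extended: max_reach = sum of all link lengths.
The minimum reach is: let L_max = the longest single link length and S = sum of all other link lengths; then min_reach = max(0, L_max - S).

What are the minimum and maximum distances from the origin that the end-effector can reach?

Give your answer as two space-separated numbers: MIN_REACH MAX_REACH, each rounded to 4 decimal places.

Link lengths: [1.7, 11.5, 2.3, 7.7, 6.7]
max_reach = 1.7 + 11.5 + 2.3 + 7.7 + 6.7 = 29.9
L_max = max([1.7, 11.5, 2.3, 7.7, 6.7]) = 11.5
S (sum of others) = 29.9 - 11.5 = 18.4
min_reach = max(0, 11.5 - 18.4) = max(0, -6.9) = 0

Answer: 0.0000 29.9000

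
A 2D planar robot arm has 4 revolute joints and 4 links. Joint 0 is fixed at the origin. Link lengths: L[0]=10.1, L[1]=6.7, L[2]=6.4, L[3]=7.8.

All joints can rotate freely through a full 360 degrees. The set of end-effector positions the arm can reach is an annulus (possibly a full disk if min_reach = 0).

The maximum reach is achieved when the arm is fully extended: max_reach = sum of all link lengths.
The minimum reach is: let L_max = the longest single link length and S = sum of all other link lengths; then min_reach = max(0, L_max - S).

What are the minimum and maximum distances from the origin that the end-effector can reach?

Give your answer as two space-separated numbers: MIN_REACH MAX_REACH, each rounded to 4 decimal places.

Answer: 0.0000 31.0000

Derivation:
Link lengths: [10.1, 6.7, 6.4, 7.8]
max_reach = 10.1 + 6.7 + 6.4 + 7.8 = 31
L_max = max([10.1, 6.7, 6.4, 7.8]) = 10.1
S (sum of others) = 31 - 10.1 = 20.9
min_reach = max(0, 10.1 - 20.9) = max(0, -10.8) = 0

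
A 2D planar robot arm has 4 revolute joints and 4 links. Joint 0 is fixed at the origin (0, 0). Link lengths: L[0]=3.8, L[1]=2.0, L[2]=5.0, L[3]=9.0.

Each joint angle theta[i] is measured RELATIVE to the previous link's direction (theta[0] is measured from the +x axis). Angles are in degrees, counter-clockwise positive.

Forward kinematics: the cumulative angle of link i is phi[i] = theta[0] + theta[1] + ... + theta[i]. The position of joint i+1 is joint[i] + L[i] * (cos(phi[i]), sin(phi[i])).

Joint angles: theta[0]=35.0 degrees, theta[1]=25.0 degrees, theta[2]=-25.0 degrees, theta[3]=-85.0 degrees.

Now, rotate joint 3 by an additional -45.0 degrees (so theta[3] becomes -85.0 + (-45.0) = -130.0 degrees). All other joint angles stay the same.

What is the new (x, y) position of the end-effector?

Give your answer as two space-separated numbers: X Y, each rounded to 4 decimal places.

Answer: 7.4241 -2.1862

Derivation:
joint[0] = (0.0000, 0.0000)  (base)
link 0: phi[0] = 35 = 35 deg
  cos(35 deg) = 0.8192, sin(35 deg) = 0.5736
  joint[1] = (0.0000, 0.0000) + 3.8 * (0.8192, 0.5736) = (0.0000 + 3.1128, 0.0000 + 2.1796) = (3.1128, 2.1796)
link 1: phi[1] = 35 + 25 = 60 deg
  cos(60 deg) = 0.5000, sin(60 deg) = 0.8660
  joint[2] = (3.1128, 2.1796) + 2 * (0.5000, 0.8660) = (3.1128 + 1.0000, 2.1796 + 1.7321) = (4.1128, 3.9116)
link 2: phi[2] = 35 + 25 + -25 = 35 deg
  cos(35 deg) = 0.8192, sin(35 deg) = 0.5736
  joint[3] = (4.1128, 3.9116) + 5 * (0.8192, 0.5736) = (4.1128 + 4.0958, 3.9116 + 2.8679) = (8.2085, 6.7795)
link 3: phi[3] = 35 + 25 + -25 + -130 = -95 deg
  cos(-95 deg) = -0.0872, sin(-95 deg) = -0.9962
  joint[4] = (8.2085, 6.7795) + 9 * (-0.0872, -0.9962) = (8.2085 + -0.7844, 6.7795 + -8.9658) = (7.4241, -2.1862)
End effector: (7.4241, -2.1862)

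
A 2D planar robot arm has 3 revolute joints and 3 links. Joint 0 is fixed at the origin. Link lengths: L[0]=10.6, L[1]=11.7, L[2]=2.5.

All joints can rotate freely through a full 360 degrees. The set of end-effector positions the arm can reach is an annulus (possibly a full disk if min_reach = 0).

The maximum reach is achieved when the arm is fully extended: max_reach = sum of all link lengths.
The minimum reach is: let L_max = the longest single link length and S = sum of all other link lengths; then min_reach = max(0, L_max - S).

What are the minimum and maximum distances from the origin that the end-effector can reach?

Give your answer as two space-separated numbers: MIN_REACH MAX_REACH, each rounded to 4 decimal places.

Answer: 0.0000 24.8000

Derivation:
Link lengths: [10.6, 11.7, 2.5]
max_reach = 10.6 + 11.7 + 2.5 = 24.8
L_max = max([10.6, 11.7, 2.5]) = 11.7
S (sum of others) = 24.8 - 11.7 = 13.1
min_reach = max(0, 11.7 - 13.1) = max(0, -1.4) = 0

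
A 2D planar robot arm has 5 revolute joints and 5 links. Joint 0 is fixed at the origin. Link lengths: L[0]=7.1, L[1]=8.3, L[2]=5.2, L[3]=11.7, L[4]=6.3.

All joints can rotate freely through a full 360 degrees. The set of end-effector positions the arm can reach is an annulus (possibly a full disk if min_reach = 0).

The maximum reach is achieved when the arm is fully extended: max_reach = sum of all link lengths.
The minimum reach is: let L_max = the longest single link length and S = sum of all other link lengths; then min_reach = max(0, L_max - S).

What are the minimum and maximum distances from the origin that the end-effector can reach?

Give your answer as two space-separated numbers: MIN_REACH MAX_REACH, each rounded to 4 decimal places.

Answer: 0.0000 38.6000

Derivation:
Link lengths: [7.1, 8.3, 5.2, 11.7, 6.3]
max_reach = 7.1 + 8.3 + 5.2 + 11.7 + 6.3 = 38.6
L_max = max([7.1, 8.3, 5.2, 11.7, 6.3]) = 11.7
S (sum of others) = 38.6 - 11.7 = 26.9
min_reach = max(0, 11.7 - 26.9) = max(0, -15.2) = 0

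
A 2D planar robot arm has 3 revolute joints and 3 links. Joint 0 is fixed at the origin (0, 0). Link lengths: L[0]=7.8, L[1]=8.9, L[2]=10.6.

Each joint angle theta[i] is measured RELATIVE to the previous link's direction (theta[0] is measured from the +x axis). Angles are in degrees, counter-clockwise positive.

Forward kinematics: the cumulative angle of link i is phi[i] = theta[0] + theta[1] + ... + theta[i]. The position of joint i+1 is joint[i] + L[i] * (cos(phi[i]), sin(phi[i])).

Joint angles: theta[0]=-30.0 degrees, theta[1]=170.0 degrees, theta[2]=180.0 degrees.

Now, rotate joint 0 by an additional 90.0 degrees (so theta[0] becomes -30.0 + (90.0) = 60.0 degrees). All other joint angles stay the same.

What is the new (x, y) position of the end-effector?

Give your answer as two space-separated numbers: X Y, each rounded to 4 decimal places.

Answer: 4.9927 8.0573

Derivation:
joint[0] = (0.0000, 0.0000)  (base)
link 0: phi[0] = 60 = 60 deg
  cos(60 deg) = 0.5000, sin(60 deg) = 0.8660
  joint[1] = (0.0000, 0.0000) + 7.8 * (0.5000, 0.8660) = (0.0000 + 3.9000, 0.0000 + 6.7550) = (3.9000, 6.7550)
link 1: phi[1] = 60 + 170 = 230 deg
  cos(230 deg) = -0.6428, sin(230 deg) = -0.7660
  joint[2] = (3.9000, 6.7550) + 8.9 * (-0.6428, -0.7660) = (3.9000 + -5.7208, 6.7550 + -6.8178) = (-1.8208, -0.0628)
link 2: phi[2] = 60 + 170 + 180 = 410 deg
  cos(410 deg) = 0.6428, sin(410 deg) = 0.7660
  joint[3] = (-1.8208, -0.0628) + 10.6 * (0.6428, 0.7660) = (-1.8208 + 6.8135, -0.0628 + 8.1201) = (4.9927, 8.0573)
End effector: (4.9927, 8.0573)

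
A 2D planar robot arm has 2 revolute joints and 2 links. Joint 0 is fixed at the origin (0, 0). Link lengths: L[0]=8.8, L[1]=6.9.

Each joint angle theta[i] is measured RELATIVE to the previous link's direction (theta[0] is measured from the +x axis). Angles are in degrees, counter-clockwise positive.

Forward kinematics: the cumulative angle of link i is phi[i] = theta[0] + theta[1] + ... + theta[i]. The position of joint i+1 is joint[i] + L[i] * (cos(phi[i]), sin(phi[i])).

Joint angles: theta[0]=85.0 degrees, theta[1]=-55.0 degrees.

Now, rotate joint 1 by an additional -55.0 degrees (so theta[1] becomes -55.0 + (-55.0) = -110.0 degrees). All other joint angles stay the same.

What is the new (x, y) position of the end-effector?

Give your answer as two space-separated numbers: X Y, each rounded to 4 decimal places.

joint[0] = (0.0000, 0.0000)  (base)
link 0: phi[0] = 85 = 85 deg
  cos(85 deg) = 0.0872, sin(85 deg) = 0.9962
  joint[1] = (0.0000, 0.0000) + 8.8 * (0.0872, 0.9962) = (0.0000 + 0.7670, 0.0000 + 8.7665) = (0.7670, 8.7665)
link 1: phi[1] = 85 + -110 = -25 deg
  cos(-25 deg) = 0.9063, sin(-25 deg) = -0.4226
  joint[2] = (0.7670, 8.7665) + 6.9 * (0.9063, -0.4226) = (0.7670 + 6.2535, 8.7665 + -2.9161) = (7.0205, 5.8504)
End effector: (7.0205, 5.8504)

Answer: 7.0205 5.8504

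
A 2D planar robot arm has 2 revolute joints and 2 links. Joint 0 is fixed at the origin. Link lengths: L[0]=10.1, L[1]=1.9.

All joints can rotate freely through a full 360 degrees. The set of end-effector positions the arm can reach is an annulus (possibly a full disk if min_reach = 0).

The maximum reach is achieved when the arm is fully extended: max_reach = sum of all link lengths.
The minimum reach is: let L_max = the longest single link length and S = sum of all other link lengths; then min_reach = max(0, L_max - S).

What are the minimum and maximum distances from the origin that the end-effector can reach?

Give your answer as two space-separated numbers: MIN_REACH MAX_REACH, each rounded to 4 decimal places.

Link lengths: [10.1, 1.9]
max_reach = 10.1 + 1.9 = 12
L_max = max([10.1, 1.9]) = 10.1
S (sum of others) = 12 - 10.1 = 1.9
min_reach = max(0, 10.1 - 1.9) = max(0, 8.2) = 8.2

Answer: 8.2000 12.0000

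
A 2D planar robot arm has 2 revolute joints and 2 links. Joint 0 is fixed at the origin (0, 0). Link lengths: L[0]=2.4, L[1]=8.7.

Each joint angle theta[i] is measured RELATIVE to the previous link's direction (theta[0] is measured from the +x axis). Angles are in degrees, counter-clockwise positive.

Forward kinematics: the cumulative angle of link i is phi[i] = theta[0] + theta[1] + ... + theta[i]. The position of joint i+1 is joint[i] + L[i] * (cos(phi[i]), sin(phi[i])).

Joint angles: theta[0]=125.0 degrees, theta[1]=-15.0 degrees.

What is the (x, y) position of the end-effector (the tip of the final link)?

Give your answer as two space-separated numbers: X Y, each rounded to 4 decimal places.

Answer: -4.3522 10.1413

Derivation:
joint[0] = (0.0000, 0.0000)  (base)
link 0: phi[0] = 125 = 125 deg
  cos(125 deg) = -0.5736, sin(125 deg) = 0.8192
  joint[1] = (0.0000, 0.0000) + 2.4 * (-0.5736, 0.8192) = (0.0000 + -1.3766, 0.0000 + 1.9660) = (-1.3766, 1.9660)
link 1: phi[1] = 125 + -15 = 110 deg
  cos(110 deg) = -0.3420, sin(110 deg) = 0.9397
  joint[2] = (-1.3766, 1.9660) + 8.7 * (-0.3420, 0.9397) = (-1.3766 + -2.9756, 1.9660 + 8.1753) = (-4.3522, 10.1413)
End effector: (-4.3522, 10.1413)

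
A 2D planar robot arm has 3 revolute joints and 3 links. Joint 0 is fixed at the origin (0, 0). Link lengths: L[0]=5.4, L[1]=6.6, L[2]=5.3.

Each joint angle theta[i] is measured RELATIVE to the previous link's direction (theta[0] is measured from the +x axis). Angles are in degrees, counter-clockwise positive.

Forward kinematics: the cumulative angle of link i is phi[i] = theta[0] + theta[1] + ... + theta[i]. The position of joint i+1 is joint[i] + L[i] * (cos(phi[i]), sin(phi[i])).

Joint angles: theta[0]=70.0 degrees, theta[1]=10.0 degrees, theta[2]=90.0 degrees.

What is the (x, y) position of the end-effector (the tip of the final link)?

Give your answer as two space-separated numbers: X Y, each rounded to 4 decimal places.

Answer: -2.2265 12.4944

Derivation:
joint[0] = (0.0000, 0.0000)  (base)
link 0: phi[0] = 70 = 70 deg
  cos(70 deg) = 0.3420, sin(70 deg) = 0.9397
  joint[1] = (0.0000, 0.0000) + 5.4 * (0.3420, 0.9397) = (0.0000 + 1.8469, 0.0000 + 5.0743) = (1.8469, 5.0743)
link 1: phi[1] = 70 + 10 = 80 deg
  cos(80 deg) = 0.1736, sin(80 deg) = 0.9848
  joint[2] = (1.8469, 5.0743) + 6.6 * (0.1736, 0.9848) = (1.8469 + 1.1461, 5.0743 + 6.4997) = (2.9930, 11.5741)
link 2: phi[2] = 70 + 10 + 90 = 170 deg
  cos(170 deg) = -0.9848, sin(170 deg) = 0.1736
  joint[3] = (2.9930, 11.5741) + 5.3 * (-0.9848, 0.1736) = (2.9930 + -5.2195, 11.5741 + 0.9203) = (-2.2265, 12.4944)
End effector: (-2.2265, 12.4944)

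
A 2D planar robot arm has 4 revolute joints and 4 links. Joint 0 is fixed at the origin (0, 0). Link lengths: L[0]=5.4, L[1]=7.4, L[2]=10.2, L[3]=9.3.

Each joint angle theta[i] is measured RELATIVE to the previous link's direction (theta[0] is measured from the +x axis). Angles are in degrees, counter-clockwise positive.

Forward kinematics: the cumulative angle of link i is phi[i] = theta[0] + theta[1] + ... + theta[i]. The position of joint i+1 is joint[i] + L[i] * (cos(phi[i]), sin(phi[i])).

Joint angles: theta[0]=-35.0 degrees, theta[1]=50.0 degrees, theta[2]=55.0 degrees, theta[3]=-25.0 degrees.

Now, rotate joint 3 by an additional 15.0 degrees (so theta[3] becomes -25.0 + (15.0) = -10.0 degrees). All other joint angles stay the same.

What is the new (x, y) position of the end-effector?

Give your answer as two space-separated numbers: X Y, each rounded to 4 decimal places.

joint[0] = (0.0000, 0.0000)  (base)
link 0: phi[0] = -35 = -35 deg
  cos(-35 deg) = 0.8192, sin(-35 deg) = -0.5736
  joint[1] = (0.0000, 0.0000) + 5.4 * (0.8192, -0.5736) = (0.0000 + 4.4234, 0.0000 + -3.0973) = (4.4234, -3.0973)
link 1: phi[1] = -35 + 50 = 15 deg
  cos(15 deg) = 0.9659, sin(15 deg) = 0.2588
  joint[2] = (4.4234, -3.0973) + 7.4 * (0.9659, 0.2588) = (4.4234 + 7.1479, -3.0973 + 1.9153) = (11.5713, -1.1821)
link 2: phi[2] = -35 + 50 + 55 = 70 deg
  cos(70 deg) = 0.3420, sin(70 deg) = 0.9397
  joint[3] = (11.5713, -1.1821) + 10.2 * (0.3420, 0.9397) = (11.5713 + 3.4886, -1.1821 + 9.5849) = (15.0599, 8.4028)
link 3: phi[3] = -35 + 50 + 55 + -10 = 60 deg
  cos(60 deg) = 0.5000, sin(60 deg) = 0.8660
  joint[4] = (15.0599, 8.4028) + 9.3 * (0.5000, 0.8660) = (15.0599 + 4.6500, 8.4028 + 8.0540) = (19.7099, 16.4568)
End effector: (19.7099, 16.4568)

Answer: 19.7099 16.4568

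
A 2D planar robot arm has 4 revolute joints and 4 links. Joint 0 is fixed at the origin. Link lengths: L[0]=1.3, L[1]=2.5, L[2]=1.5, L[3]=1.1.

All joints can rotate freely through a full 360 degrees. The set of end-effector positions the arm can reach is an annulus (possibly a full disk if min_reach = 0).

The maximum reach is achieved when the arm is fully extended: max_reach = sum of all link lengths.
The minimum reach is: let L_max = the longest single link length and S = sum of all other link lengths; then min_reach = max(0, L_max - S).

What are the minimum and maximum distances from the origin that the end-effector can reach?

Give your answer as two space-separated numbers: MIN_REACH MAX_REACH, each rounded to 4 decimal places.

Answer: 0.0000 6.4000

Derivation:
Link lengths: [1.3, 2.5, 1.5, 1.1]
max_reach = 1.3 + 2.5 + 1.5 + 1.1 = 6.4
L_max = max([1.3, 2.5, 1.5, 1.1]) = 2.5
S (sum of others) = 6.4 - 2.5 = 3.9
min_reach = max(0, 2.5 - 3.9) = max(0, -1.4) = 0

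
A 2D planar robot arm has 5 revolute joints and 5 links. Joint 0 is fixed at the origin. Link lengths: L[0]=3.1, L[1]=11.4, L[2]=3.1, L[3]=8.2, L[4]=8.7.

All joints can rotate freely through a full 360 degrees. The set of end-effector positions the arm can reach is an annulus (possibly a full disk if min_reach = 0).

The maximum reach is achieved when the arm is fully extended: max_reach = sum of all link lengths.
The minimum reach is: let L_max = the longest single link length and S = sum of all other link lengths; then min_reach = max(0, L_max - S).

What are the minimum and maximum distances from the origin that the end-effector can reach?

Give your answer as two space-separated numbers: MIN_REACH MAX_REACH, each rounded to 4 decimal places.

Link lengths: [3.1, 11.4, 3.1, 8.2, 8.7]
max_reach = 3.1 + 11.4 + 3.1 + 8.2 + 8.7 = 34.5
L_max = max([3.1, 11.4, 3.1, 8.2, 8.7]) = 11.4
S (sum of others) = 34.5 - 11.4 = 23.1
min_reach = max(0, 11.4 - 23.1) = max(0, -11.7) = 0

Answer: 0.0000 34.5000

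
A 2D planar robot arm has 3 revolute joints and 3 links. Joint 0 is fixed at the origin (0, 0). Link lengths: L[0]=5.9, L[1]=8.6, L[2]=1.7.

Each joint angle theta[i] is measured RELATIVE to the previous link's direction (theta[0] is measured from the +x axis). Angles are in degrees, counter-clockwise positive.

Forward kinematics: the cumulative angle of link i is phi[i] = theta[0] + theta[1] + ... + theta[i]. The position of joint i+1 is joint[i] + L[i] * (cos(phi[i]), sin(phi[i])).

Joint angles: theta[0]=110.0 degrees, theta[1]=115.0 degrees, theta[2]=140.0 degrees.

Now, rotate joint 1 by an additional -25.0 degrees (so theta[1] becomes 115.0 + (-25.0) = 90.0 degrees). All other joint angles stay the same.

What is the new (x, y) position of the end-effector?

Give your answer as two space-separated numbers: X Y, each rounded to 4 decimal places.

Answer: -8.5018 2.0214

Derivation:
joint[0] = (0.0000, 0.0000)  (base)
link 0: phi[0] = 110 = 110 deg
  cos(110 deg) = -0.3420, sin(110 deg) = 0.9397
  joint[1] = (0.0000, 0.0000) + 5.9 * (-0.3420, 0.9397) = (0.0000 + -2.0179, 0.0000 + 5.5442) = (-2.0179, 5.5442)
link 1: phi[1] = 110 + 90 = 200 deg
  cos(200 deg) = -0.9397, sin(200 deg) = -0.3420
  joint[2] = (-2.0179, 5.5442) + 8.6 * (-0.9397, -0.3420) = (-2.0179 + -8.0814, 5.5442 + -2.9414) = (-10.0993, 2.6028)
link 2: phi[2] = 110 + 90 + 140 = 340 deg
  cos(340 deg) = 0.9397, sin(340 deg) = -0.3420
  joint[3] = (-10.0993, 2.6028) + 1.7 * (0.9397, -0.3420) = (-10.0993 + 1.5975, 2.6028 + -0.5814) = (-8.5018, 2.0214)
End effector: (-8.5018, 2.0214)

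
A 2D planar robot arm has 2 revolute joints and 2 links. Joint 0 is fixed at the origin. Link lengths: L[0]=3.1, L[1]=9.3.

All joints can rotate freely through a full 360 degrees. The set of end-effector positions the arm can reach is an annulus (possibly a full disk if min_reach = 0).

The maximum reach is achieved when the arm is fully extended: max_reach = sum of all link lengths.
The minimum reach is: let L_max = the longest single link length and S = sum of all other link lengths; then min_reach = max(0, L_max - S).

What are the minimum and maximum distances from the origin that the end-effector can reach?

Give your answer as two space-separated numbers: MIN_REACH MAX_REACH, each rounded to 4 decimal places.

Answer: 6.2000 12.4000

Derivation:
Link lengths: [3.1, 9.3]
max_reach = 3.1 + 9.3 = 12.4
L_max = max([3.1, 9.3]) = 9.3
S (sum of others) = 12.4 - 9.3 = 3.1
min_reach = max(0, 9.3 - 3.1) = max(0, 6.2) = 6.2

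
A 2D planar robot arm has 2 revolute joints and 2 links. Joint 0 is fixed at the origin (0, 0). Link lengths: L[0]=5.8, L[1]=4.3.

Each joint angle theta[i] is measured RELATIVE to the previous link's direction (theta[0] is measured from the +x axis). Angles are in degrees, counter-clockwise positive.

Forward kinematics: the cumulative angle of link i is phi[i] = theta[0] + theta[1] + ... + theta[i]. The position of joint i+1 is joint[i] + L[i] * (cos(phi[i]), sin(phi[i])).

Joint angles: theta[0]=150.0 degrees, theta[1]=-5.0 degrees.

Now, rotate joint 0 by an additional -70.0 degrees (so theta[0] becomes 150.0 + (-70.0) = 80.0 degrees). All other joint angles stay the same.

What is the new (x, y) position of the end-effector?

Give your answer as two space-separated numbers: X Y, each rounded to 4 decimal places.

Answer: 2.1201 9.8654

Derivation:
joint[0] = (0.0000, 0.0000)  (base)
link 0: phi[0] = 80 = 80 deg
  cos(80 deg) = 0.1736, sin(80 deg) = 0.9848
  joint[1] = (0.0000, 0.0000) + 5.8 * (0.1736, 0.9848) = (0.0000 + 1.0072, 0.0000 + 5.7119) = (1.0072, 5.7119)
link 1: phi[1] = 80 + -5 = 75 deg
  cos(75 deg) = 0.2588, sin(75 deg) = 0.9659
  joint[2] = (1.0072, 5.7119) + 4.3 * (0.2588, 0.9659) = (1.0072 + 1.1129, 5.7119 + 4.1535) = (2.1201, 9.8654)
End effector: (2.1201, 9.8654)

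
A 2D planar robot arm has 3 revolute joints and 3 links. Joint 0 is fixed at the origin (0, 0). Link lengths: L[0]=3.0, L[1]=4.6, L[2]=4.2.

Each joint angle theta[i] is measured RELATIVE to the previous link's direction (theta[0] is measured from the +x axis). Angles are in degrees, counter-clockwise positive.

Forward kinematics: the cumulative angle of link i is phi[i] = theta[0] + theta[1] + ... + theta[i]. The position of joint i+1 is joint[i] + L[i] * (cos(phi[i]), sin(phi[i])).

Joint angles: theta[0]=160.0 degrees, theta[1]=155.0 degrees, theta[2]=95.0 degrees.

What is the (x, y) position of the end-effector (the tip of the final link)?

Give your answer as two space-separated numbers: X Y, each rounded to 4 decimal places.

joint[0] = (0.0000, 0.0000)  (base)
link 0: phi[0] = 160 = 160 deg
  cos(160 deg) = -0.9397, sin(160 deg) = 0.3420
  joint[1] = (0.0000, 0.0000) + 3 * (-0.9397, 0.3420) = (0.0000 + -2.8191, 0.0000 + 1.0261) = (-2.8191, 1.0261)
link 1: phi[1] = 160 + 155 = 315 deg
  cos(315 deg) = 0.7071, sin(315 deg) = -0.7071
  joint[2] = (-2.8191, 1.0261) + 4.6 * (0.7071, -0.7071) = (-2.8191 + 3.2527, 1.0261 + -3.2527) = (0.4336, -2.2266)
link 2: phi[2] = 160 + 155 + 95 = 410 deg
  cos(410 deg) = 0.6428, sin(410 deg) = 0.7660
  joint[3] = (0.4336, -2.2266) + 4.2 * (0.6428, 0.7660) = (0.4336 + 2.6997, -2.2266 + 3.2174) = (3.1333, 0.9908)
End effector: (3.1333, 0.9908)

Answer: 3.1333 0.9908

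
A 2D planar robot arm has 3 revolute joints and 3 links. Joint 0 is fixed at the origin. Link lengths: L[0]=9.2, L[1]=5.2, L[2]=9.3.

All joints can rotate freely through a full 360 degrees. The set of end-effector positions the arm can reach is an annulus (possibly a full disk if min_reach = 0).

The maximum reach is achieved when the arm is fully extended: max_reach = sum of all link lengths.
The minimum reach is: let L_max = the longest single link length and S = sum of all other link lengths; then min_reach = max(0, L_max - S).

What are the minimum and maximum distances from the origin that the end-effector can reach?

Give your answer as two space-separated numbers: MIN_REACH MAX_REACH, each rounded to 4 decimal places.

Answer: 0.0000 23.7000

Derivation:
Link lengths: [9.2, 5.2, 9.3]
max_reach = 9.2 + 5.2 + 9.3 = 23.7
L_max = max([9.2, 5.2, 9.3]) = 9.3
S (sum of others) = 23.7 - 9.3 = 14.4
min_reach = max(0, 9.3 - 14.4) = max(0, -5.1) = 0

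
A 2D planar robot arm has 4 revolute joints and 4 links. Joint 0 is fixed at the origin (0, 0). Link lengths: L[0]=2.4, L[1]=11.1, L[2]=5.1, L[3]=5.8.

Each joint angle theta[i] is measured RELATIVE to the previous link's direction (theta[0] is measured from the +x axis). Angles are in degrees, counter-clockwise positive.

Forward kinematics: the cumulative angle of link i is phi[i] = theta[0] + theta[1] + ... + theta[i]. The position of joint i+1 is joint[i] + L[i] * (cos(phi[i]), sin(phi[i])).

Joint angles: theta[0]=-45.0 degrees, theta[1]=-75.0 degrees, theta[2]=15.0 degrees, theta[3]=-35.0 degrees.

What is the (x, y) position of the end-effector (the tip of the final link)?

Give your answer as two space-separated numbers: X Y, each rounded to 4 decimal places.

joint[0] = (0.0000, 0.0000)  (base)
link 0: phi[0] = -45 = -45 deg
  cos(-45 deg) = 0.7071, sin(-45 deg) = -0.7071
  joint[1] = (0.0000, 0.0000) + 2.4 * (0.7071, -0.7071) = (0.0000 + 1.6971, 0.0000 + -1.6971) = (1.6971, -1.6971)
link 1: phi[1] = -45 + -75 = -120 deg
  cos(-120 deg) = -0.5000, sin(-120 deg) = -0.8660
  joint[2] = (1.6971, -1.6971) + 11.1 * (-0.5000, -0.8660) = (1.6971 + -5.5500, -1.6971 + -9.6129) = (-3.8529, -11.3099)
link 2: phi[2] = -45 + -75 + 15 = -105 deg
  cos(-105 deg) = -0.2588, sin(-105 deg) = -0.9659
  joint[3] = (-3.8529, -11.3099) + 5.1 * (-0.2588, -0.9659) = (-3.8529 + -1.3200, -11.3099 + -4.9262) = (-5.1729, -16.2362)
link 3: phi[3] = -45 + -75 + 15 + -35 = -140 deg
  cos(-140 deg) = -0.7660, sin(-140 deg) = -0.6428
  joint[4] = (-5.1729, -16.2362) + 5.8 * (-0.7660, -0.6428) = (-5.1729 + -4.4431, -16.2362 + -3.7282) = (-9.6160, -19.9643)
End effector: (-9.6160, -19.9643)

Answer: -9.6160 -19.9643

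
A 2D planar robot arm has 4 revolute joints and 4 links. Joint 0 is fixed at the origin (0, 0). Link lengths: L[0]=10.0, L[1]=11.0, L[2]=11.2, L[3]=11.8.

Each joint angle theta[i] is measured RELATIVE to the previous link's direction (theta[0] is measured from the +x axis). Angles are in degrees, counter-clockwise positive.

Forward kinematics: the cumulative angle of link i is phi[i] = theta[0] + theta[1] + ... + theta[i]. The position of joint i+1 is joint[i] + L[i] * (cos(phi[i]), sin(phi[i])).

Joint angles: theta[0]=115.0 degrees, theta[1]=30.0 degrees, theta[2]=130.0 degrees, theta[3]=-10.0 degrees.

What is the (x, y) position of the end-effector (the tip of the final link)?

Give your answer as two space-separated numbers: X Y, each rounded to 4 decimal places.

joint[0] = (0.0000, 0.0000)  (base)
link 0: phi[0] = 115 = 115 deg
  cos(115 deg) = -0.4226, sin(115 deg) = 0.9063
  joint[1] = (0.0000, 0.0000) + 10 * (-0.4226, 0.9063) = (0.0000 + -4.2262, 0.0000 + 9.0631) = (-4.2262, 9.0631)
link 1: phi[1] = 115 + 30 = 145 deg
  cos(145 deg) = -0.8192, sin(145 deg) = 0.5736
  joint[2] = (-4.2262, 9.0631) + 11 * (-0.8192, 0.5736) = (-4.2262 + -9.0107, 9.0631 + 6.3093) = (-13.2369, 15.3724)
link 2: phi[2] = 115 + 30 + 130 = 275 deg
  cos(275 deg) = 0.0872, sin(275 deg) = -0.9962
  joint[3] = (-13.2369, 15.3724) + 11.2 * (0.0872, -0.9962) = (-13.2369 + 0.9761, 15.3724 + -11.1574) = (-12.2607, 4.2150)
link 3: phi[3] = 115 + 30 + 130 + -10 = 265 deg
  cos(265 deg) = -0.0872, sin(265 deg) = -0.9962
  joint[4] = (-12.2607, 4.2150) + 11.8 * (-0.0872, -0.9962) = (-12.2607 + -1.0284, 4.2150 + -11.7551) = (-13.2891, -7.5401)
End effector: (-13.2891, -7.5401)

Answer: -13.2891 -7.5401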